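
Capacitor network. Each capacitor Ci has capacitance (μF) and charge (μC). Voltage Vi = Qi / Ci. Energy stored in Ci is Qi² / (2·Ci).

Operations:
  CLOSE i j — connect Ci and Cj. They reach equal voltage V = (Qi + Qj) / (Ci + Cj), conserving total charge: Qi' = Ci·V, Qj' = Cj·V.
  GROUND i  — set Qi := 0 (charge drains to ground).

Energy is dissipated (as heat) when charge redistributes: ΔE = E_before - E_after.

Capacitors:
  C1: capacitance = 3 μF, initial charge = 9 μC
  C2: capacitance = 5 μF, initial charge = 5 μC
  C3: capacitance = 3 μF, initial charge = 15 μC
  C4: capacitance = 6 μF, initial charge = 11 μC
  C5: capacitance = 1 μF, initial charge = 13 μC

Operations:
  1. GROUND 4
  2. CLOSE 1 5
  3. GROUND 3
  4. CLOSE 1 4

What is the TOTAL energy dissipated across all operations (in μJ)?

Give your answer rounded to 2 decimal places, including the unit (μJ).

Answer: 115.33 μJ

Derivation:
Initial: C1(3μF, Q=9μC, V=3.00V), C2(5μF, Q=5μC, V=1.00V), C3(3μF, Q=15μC, V=5.00V), C4(6μF, Q=11μC, V=1.83V), C5(1μF, Q=13μC, V=13.00V)
Op 1: GROUND 4: Q4=0; energy lost=10.083
Op 2: CLOSE 1-5: Q_total=22.00, C_total=4.00, V=5.50; Q1=16.50, Q5=5.50; dissipated=37.500
Op 3: GROUND 3: Q3=0; energy lost=37.500
Op 4: CLOSE 1-4: Q_total=16.50, C_total=9.00, V=1.83; Q1=5.50, Q4=11.00; dissipated=30.250
Total dissipated: 115.333 μJ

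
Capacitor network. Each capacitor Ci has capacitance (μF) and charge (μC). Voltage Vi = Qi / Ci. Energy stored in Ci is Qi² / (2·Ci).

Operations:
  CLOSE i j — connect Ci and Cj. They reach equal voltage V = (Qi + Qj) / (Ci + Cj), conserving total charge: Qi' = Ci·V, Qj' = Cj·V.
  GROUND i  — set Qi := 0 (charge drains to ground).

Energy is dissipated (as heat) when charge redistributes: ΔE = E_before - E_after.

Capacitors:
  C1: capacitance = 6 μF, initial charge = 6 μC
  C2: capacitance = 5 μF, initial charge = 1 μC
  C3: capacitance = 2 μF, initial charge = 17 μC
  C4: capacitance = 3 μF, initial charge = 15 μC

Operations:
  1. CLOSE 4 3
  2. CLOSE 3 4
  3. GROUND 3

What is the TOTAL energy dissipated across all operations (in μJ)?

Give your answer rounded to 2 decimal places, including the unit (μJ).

Answer: 48.31 μJ

Derivation:
Initial: C1(6μF, Q=6μC, V=1.00V), C2(5μF, Q=1μC, V=0.20V), C3(2μF, Q=17μC, V=8.50V), C4(3μF, Q=15μC, V=5.00V)
Op 1: CLOSE 4-3: Q_total=32.00, C_total=5.00, V=6.40; Q4=19.20, Q3=12.80; dissipated=7.350
Op 2: CLOSE 3-4: Q_total=32.00, C_total=5.00, V=6.40; Q3=12.80, Q4=19.20; dissipated=0.000
Op 3: GROUND 3: Q3=0; energy lost=40.960
Total dissipated: 48.310 μJ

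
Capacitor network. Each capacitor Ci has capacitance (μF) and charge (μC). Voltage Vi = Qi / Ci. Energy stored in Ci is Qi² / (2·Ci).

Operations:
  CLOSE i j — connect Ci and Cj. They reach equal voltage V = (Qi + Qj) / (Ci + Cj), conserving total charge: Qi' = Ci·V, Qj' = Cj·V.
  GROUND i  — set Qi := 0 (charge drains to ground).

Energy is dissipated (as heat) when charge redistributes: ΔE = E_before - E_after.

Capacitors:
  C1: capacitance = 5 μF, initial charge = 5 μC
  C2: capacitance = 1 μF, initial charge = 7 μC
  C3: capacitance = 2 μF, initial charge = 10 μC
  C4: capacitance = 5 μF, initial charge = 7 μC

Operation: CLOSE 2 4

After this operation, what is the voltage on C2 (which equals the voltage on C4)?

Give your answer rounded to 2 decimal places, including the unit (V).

Initial: C1(5μF, Q=5μC, V=1.00V), C2(1μF, Q=7μC, V=7.00V), C3(2μF, Q=10μC, V=5.00V), C4(5μF, Q=7μC, V=1.40V)
Op 1: CLOSE 2-4: Q_total=14.00, C_total=6.00, V=2.33; Q2=2.33, Q4=11.67; dissipated=13.067

Answer: 2.33 V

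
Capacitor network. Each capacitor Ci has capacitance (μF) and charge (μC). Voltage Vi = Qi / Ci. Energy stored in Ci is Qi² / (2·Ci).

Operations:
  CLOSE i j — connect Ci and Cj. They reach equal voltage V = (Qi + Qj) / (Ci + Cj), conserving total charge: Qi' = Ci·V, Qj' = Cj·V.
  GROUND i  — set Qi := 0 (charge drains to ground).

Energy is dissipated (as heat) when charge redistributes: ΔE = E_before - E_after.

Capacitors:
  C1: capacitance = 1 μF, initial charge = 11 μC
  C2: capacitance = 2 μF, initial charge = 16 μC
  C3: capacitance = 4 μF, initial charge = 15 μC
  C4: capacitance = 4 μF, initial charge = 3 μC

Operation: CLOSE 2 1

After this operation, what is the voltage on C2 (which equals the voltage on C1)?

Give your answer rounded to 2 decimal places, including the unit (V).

Answer: 9.00 V

Derivation:
Initial: C1(1μF, Q=11μC, V=11.00V), C2(2μF, Q=16μC, V=8.00V), C3(4μF, Q=15μC, V=3.75V), C4(4μF, Q=3μC, V=0.75V)
Op 1: CLOSE 2-1: Q_total=27.00, C_total=3.00, V=9.00; Q2=18.00, Q1=9.00; dissipated=3.000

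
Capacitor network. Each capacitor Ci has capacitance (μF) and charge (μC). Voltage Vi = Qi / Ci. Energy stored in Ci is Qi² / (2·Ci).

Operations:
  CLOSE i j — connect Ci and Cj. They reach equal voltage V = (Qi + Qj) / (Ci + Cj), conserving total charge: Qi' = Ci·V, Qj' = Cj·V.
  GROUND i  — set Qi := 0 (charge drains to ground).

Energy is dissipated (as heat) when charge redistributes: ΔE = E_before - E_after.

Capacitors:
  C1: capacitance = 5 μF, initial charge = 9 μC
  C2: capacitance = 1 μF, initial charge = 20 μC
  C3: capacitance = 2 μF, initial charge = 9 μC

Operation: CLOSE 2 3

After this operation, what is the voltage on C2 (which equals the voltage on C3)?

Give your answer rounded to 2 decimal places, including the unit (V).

Initial: C1(5μF, Q=9μC, V=1.80V), C2(1μF, Q=20μC, V=20.00V), C3(2μF, Q=9μC, V=4.50V)
Op 1: CLOSE 2-3: Q_total=29.00, C_total=3.00, V=9.67; Q2=9.67, Q3=19.33; dissipated=80.083

Answer: 9.67 V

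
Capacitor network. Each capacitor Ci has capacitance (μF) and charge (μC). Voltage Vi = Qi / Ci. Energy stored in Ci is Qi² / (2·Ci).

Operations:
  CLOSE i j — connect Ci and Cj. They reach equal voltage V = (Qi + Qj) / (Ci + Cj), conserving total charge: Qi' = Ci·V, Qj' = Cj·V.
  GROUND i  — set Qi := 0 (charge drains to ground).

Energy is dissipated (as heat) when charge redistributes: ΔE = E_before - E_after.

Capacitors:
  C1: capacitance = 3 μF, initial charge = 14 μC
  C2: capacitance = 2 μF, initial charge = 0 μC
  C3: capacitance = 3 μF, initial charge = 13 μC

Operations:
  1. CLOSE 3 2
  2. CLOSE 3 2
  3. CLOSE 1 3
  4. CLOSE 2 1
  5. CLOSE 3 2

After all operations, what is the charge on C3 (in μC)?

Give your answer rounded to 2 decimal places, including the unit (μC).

Answer: 10.40 μC

Derivation:
Initial: C1(3μF, Q=14μC, V=4.67V), C2(2μF, Q=0μC, V=0.00V), C3(3μF, Q=13μC, V=4.33V)
Op 1: CLOSE 3-2: Q_total=13.00, C_total=5.00, V=2.60; Q3=7.80, Q2=5.20; dissipated=11.267
Op 2: CLOSE 3-2: Q_total=13.00, C_total=5.00, V=2.60; Q3=7.80, Q2=5.20; dissipated=0.000
Op 3: CLOSE 1-3: Q_total=21.80, C_total=6.00, V=3.63; Q1=10.90, Q3=10.90; dissipated=3.203
Op 4: CLOSE 2-1: Q_total=16.10, C_total=5.00, V=3.22; Q2=6.44, Q1=9.66; dissipated=0.641
Op 5: CLOSE 3-2: Q_total=17.34, C_total=5.00, V=3.47; Q3=10.40, Q2=6.94; dissipated=0.103
Final charges: Q1=9.66, Q2=6.94, Q3=10.40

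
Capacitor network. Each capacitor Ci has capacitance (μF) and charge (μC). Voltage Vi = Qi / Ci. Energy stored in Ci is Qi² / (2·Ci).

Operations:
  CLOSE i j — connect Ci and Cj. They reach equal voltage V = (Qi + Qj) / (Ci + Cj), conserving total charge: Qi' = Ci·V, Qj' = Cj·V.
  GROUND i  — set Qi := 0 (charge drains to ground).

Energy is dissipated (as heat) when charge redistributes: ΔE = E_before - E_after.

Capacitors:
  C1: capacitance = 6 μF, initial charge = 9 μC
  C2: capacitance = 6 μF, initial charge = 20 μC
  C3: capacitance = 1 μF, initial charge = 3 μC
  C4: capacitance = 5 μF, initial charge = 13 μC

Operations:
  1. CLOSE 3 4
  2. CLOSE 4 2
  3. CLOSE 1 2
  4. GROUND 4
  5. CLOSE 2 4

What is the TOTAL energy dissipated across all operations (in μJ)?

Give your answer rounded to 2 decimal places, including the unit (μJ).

Answer: 34.14 μJ

Derivation:
Initial: C1(6μF, Q=9μC, V=1.50V), C2(6μF, Q=20μC, V=3.33V), C3(1μF, Q=3μC, V=3.00V), C4(5μF, Q=13μC, V=2.60V)
Op 1: CLOSE 3-4: Q_total=16.00, C_total=6.00, V=2.67; Q3=2.67, Q4=13.33; dissipated=0.067
Op 2: CLOSE 4-2: Q_total=33.33, C_total=11.00, V=3.03; Q4=15.15, Q2=18.18; dissipated=0.606
Op 3: CLOSE 1-2: Q_total=27.18, C_total=12.00, V=2.27; Q1=13.59, Q2=13.59; dissipated=3.513
Op 4: GROUND 4: Q4=0; energy lost=22.957
Op 5: CLOSE 2-4: Q_total=13.59, C_total=11.00, V=1.24; Q2=7.41, Q4=6.18; dissipated=6.997
Total dissipated: 34.139 μJ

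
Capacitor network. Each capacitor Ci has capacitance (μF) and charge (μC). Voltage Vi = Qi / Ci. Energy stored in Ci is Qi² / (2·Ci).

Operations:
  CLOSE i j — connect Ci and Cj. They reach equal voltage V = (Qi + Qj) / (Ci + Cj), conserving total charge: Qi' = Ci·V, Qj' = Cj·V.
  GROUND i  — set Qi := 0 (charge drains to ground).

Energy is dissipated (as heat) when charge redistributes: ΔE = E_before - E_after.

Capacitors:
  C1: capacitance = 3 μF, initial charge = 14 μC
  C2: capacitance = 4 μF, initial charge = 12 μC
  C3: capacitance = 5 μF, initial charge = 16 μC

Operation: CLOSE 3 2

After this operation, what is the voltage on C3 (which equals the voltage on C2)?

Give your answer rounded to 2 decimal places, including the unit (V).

Answer: 3.11 V

Derivation:
Initial: C1(3μF, Q=14μC, V=4.67V), C2(4μF, Q=12μC, V=3.00V), C3(5μF, Q=16μC, V=3.20V)
Op 1: CLOSE 3-2: Q_total=28.00, C_total=9.00, V=3.11; Q3=15.56, Q2=12.44; dissipated=0.044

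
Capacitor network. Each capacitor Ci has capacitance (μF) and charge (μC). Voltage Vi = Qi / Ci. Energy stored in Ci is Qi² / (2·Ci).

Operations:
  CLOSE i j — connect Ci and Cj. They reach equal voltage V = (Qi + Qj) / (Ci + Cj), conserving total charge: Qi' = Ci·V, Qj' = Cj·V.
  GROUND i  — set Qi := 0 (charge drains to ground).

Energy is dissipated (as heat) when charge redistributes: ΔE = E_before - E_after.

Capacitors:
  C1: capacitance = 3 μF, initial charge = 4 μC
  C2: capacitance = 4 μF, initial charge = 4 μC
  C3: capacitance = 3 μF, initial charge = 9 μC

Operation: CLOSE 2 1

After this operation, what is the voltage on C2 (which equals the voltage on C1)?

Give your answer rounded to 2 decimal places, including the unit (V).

Initial: C1(3μF, Q=4μC, V=1.33V), C2(4μF, Q=4μC, V=1.00V), C3(3μF, Q=9μC, V=3.00V)
Op 1: CLOSE 2-1: Q_total=8.00, C_total=7.00, V=1.14; Q2=4.57, Q1=3.43; dissipated=0.095

Answer: 1.14 V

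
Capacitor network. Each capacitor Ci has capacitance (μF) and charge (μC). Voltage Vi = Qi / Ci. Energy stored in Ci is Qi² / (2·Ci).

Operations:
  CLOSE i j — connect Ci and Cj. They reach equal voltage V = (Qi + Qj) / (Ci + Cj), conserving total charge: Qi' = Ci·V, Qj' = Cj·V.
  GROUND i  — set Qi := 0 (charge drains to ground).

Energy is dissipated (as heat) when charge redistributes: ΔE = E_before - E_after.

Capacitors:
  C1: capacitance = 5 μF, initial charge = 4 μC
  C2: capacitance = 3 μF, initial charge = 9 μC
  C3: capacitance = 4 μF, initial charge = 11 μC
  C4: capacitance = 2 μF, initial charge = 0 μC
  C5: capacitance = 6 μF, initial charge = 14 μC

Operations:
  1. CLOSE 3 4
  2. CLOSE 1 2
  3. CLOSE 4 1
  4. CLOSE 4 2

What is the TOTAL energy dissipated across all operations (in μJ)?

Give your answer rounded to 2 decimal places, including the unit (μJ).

Initial: C1(5μF, Q=4μC, V=0.80V), C2(3μF, Q=9μC, V=3.00V), C3(4μF, Q=11μC, V=2.75V), C4(2μF, Q=0μC, V=0.00V), C5(6μF, Q=14μC, V=2.33V)
Op 1: CLOSE 3-4: Q_total=11.00, C_total=6.00, V=1.83; Q3=7.33, Q4=3.67; dissipated=5.042
Op 2: CLOSE 1-2: Q_total=13.00, C_total=8.00, V=1.62; Q1=8.12, Q2=4.88; dissipated=4.537
Op 3: CLOSE 4-1: Q_total=11.79, C_total=7.00, V=1.68; Q4=3.37, Q1=8.42; dissipated=0.031
Op 4: CLOSE 4-2: Q_total=8.24, C_total=5.00, V=1.65; Q4=3.30, Q2=4.95; dissipated=0.002
Total dissipated: 9.612 μJ

Answer: 9.61 μJ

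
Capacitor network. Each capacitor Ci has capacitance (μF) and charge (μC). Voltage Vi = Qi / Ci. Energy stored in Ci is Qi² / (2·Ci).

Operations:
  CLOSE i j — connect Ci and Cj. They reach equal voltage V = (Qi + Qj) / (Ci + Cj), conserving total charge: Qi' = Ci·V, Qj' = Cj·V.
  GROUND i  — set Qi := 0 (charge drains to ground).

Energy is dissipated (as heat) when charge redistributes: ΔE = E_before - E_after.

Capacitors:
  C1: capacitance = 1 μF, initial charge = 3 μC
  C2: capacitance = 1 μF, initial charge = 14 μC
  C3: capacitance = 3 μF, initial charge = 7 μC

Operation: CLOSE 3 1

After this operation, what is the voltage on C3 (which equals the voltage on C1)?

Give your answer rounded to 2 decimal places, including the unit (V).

Initial: C1(1μF, Q=3μC, V=3.00V), C2(1μF, Q=14μC, V=14.00V), C3(3μF, Q=7μC, V=2.33V)
Op 1: CLOSE 3-1: Q_total=10.00, C_total=4.00, V=2.50; Q3=7.50, Q1=2.50; dissipated=0.167

Answer: 2.50 V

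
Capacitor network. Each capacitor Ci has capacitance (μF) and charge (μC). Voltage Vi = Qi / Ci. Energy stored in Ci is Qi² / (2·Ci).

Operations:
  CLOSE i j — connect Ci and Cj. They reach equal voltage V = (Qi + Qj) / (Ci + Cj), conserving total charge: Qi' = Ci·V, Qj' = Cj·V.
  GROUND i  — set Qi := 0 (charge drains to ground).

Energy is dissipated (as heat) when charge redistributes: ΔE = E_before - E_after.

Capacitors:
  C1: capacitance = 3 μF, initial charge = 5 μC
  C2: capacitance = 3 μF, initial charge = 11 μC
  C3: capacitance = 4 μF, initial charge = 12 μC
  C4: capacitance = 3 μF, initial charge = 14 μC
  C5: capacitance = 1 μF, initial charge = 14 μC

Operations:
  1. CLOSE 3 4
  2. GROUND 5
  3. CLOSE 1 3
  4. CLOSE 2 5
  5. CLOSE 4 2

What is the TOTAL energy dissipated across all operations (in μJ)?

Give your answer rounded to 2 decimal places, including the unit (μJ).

Answer: 109.71 μJ

Derivation:
Initial: C1(3μF, Q=5μC, V=1.67V), C2(3μF, Q=11μC, V=3.67V), C3(4μF, Q=12μC, V=3.00V), C4(3μF, Q=14μC, V=4.67V), C5(1μF, Q=14μC, V=14.00V)
Op 1: CLOSE 3-4: Q_total=26.00, C_total=7.00, V=3.71; Q3=14.86, Q4=11.14; dissipated=2.381
Op 2: GROUND 5: Q5=0; energy lost=98.000
Op 3: CLOSE 1-3: Q_total=19.86, C_total=7.00, V=2.84; Q1=8.51, Q3=11.35; dissipated=3.594
Op 4: CLOSE 2-5: Q_total=11.00, C_total=4.00, V=2.75; Q2=8.25, Q5=2.75; dissipated=5.042
Op 5: CLOSE 4-2: Q_total=19.39, C_total=6.00, V=3.23; Q4=9.70, Q2=9.70; dissipated=0.697
Total dissipated: 109.714 μJ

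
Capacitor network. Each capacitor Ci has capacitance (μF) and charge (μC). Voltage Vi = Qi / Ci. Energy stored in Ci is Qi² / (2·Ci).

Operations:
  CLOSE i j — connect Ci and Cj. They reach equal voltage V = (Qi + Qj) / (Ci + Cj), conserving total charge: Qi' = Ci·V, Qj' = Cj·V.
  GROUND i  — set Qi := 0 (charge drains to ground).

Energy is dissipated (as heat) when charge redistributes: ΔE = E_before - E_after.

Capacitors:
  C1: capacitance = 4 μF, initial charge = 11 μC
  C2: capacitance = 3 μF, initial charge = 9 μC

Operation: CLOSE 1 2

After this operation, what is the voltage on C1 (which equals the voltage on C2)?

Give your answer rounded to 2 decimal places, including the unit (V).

Initial: C1(4μF, Q=11μC, V=2.75V), C2(3μF, Q=9μC, V=3.00V)
Op 1: CLOSE 1-2: Q_total=20.00, C_total=7.00, V=2.86; Q1=11.43, Q2=8.57; dissipated=0.054

Answer: 2.86 V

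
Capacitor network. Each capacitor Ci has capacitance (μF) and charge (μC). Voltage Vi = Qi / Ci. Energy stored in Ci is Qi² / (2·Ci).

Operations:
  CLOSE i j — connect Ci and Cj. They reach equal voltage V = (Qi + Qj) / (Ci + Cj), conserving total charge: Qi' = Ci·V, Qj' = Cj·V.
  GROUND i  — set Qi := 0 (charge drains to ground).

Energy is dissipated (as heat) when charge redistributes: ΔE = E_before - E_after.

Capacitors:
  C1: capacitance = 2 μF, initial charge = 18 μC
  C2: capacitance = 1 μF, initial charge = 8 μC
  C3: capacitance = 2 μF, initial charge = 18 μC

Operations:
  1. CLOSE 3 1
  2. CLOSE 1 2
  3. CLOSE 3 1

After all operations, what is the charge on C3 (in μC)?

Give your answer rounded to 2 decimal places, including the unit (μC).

Answer: 17.67 μC

Derivation:
Initial: C1(2μF, Q=18μC, V=9.00V), C2(1μF, Q=8μC, V=8.00V), C3(2μF, Q=18μC, V=9.00V)
Op 1: CLOSE 3-1: Q_total=36.00, C_total=4.00, V=9.00; Q3=18.00, Q1=18.00; dissipated=0.000
Op 2: CLOSE 1-2: Q_total=26.00, C_total=3.00, V=8.67; Q1=17.33, Q2=8.67; dissipated=0.333
Op 3: CLOSE 3-1: Q_total=35.33, C_total=4.00, V=8.83; Q3=17.67, Q1=17.67; dissipated=0.056
Final charges: Q1=17.67, Q2=8.67, Q3=17.67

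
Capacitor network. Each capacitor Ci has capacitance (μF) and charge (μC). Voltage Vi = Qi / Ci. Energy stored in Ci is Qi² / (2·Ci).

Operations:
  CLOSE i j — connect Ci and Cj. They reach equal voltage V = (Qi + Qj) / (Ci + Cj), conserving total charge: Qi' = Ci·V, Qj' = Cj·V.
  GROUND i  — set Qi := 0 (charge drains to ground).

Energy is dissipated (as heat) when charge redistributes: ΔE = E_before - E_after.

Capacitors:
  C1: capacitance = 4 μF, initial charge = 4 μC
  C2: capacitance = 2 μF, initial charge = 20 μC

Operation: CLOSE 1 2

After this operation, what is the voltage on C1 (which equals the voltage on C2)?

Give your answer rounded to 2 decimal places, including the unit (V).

Initial: C1(4μF, Q=4μC, V=1.00V), C2(2μF, Q=20μC, V=10.00V)
Op 1: CLOSE 1-2: Q_total=24.00, C_total=6.00, V=4.00; Q1=16.00, Q2=8.00; dissipated=54.000

Answer: 4.00 V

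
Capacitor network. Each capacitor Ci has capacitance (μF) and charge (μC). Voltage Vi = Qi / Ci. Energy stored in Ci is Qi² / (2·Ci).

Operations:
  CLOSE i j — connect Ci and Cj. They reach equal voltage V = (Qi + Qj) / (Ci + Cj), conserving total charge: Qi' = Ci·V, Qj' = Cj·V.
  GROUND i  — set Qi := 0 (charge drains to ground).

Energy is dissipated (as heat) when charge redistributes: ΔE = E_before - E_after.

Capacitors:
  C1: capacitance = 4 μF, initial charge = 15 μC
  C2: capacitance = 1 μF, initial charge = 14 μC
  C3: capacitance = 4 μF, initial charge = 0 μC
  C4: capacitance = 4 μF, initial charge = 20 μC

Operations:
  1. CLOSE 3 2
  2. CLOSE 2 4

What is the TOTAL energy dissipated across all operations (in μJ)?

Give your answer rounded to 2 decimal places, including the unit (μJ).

Initial: C1(4μF, Q=15μC, V=3.75V), C2(1μF, Q=14μC, V=14.00V), C3(4μF, Q=0μC, V=0.00V), C4(4μF, Q=20μC, V=5.00V)
Op 1: CLOSE 3-2: Q_total=14.00, C_total=5.00, V=2.80; Q3=11.20, Q2=2.80; dissipated=78.400
Op 2: CLOSE 2-4: Q_total=22.80, C_total=5.00, V=4.56; Q2=4.56, Q4=18.24; dissipated=1.936
Total dissipated: 80.336 μJ

Answer: 80.34 μJ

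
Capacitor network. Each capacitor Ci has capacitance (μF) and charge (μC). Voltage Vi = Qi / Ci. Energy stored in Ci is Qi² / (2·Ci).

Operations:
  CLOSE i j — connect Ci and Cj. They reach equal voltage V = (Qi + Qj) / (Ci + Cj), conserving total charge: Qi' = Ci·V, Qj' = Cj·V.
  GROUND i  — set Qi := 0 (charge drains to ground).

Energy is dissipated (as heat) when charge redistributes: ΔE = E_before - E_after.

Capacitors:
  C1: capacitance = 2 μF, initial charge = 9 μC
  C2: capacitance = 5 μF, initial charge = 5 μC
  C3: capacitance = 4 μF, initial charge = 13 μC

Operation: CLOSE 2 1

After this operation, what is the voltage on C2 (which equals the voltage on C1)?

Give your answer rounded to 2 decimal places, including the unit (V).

Initial: C1(2μF, Q=9μC, V=4.50V), C2(5μF, Q=5μC, V=1.00V), C3(4μF, Q=13μC, V=3.25V)
Op 1: CLOSE 2-1: Q_total=14.00, C_total=7.00, V=2.00; Q2=10.00, Q1=4.00; dissipated=8.750

Answer: 2.00 V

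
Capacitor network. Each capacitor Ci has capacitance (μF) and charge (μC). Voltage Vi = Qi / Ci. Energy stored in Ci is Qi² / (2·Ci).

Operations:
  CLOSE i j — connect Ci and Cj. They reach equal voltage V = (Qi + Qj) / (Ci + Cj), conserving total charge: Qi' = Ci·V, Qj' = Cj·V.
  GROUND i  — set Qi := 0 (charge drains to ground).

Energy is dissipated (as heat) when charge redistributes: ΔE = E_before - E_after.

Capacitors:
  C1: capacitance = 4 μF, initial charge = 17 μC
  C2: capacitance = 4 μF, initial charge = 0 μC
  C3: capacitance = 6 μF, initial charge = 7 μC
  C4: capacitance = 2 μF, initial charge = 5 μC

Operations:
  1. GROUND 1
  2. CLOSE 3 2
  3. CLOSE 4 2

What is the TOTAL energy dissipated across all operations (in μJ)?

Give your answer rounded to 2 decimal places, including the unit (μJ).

Initial: C1(4μF, Q=17μC, V=4.25V), C2(4μF, Q=0μC, V=0.00V), C3(6μF, Q=7μC, V=1.17V), C4(2μF, Q=5μC, V=2.50V)
Op 1: GROUND 1: Q1=0; energy lost=36.125
Op 2: CLOSE 3-2: Q_total=7.00, C_total=10.00, V=0.70; Q3=4.20, Q2=2.80; dissipated=1.633
Op 3: CLOSE 4-2: Q_total=7.80, C_total=6.00, V=1.30; Q4=2.60, Q2=5.20; dissipated=2.160
Total dissipated: 39.918 μJ

Answer: 39.92 μJ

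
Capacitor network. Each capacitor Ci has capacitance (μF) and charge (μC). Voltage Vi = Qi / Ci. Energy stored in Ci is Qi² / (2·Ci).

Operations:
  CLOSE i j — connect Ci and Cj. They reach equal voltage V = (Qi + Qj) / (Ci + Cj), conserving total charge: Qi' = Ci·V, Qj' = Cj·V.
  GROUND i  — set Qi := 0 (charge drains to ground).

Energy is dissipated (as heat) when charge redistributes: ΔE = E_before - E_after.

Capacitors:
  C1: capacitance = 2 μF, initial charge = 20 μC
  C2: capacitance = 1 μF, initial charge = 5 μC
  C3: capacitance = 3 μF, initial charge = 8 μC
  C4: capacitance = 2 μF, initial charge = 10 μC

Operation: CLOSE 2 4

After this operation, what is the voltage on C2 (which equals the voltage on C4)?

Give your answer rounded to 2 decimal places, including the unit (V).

Initial: C1(2μF, Q=20μC, V=10.00V), C2(1μF, Q=5μC, V=5.00V), C3(3μF, Q=8μC, V=2.67V), C4(2μF, Q=10μC, V=5.00V)
Op 1: CLOSE 2-4: Q_total=15.00, C_total=3.00, V=5.00; Q2=5.00, Q4=10.00; dissipated=0.000

Answer: 5.00 V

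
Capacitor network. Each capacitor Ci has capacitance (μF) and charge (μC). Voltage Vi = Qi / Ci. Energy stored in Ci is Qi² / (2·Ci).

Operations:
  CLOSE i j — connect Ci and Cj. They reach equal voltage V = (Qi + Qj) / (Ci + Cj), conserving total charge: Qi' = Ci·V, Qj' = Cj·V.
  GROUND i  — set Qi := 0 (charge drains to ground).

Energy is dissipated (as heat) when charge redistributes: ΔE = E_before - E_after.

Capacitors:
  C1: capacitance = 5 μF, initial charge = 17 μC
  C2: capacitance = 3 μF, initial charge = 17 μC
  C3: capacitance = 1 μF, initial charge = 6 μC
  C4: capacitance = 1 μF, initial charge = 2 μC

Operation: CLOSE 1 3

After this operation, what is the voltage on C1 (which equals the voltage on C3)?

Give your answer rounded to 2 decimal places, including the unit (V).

Initial: C1(5μF, Q=17μC, V=3.40V), C2(3μF, Q=17μC, V=5.67V), C3(1μF, Q=6μC, V=6.00V), C4(1μF, Q=2μC, V=2.00V)
Op 1: CLOSE 1-3: Q_total=23.00, C_total=6.00, V=3.83; Q1=19.17, Q3=3.83; dissipated=2.817

Answer: 3.83 V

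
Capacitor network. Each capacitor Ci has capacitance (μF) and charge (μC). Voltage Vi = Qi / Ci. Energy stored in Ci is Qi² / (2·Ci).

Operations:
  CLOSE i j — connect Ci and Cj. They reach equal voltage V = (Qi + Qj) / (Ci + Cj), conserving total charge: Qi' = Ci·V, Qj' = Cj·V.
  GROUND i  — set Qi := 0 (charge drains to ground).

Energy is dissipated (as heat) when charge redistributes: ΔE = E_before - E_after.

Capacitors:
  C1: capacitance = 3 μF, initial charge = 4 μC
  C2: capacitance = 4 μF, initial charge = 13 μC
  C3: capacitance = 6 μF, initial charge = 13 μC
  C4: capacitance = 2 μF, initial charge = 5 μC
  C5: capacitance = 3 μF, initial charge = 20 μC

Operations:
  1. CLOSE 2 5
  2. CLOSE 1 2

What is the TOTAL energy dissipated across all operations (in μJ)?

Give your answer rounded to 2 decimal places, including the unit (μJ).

Answer: 19.80 μJ

Derivation:
Initial: C1(3μF, Q=4μC, V=1.33V), C2(4μF, Q=13μC, V=3.25V), C3(6μF, Q=13μC, V=2.17V), C4(2μF, Q=5μC, V=2.50V), C5(3μF, Q=20μC, V=6.67V)
Op 1: CLOSE 2-5: Q_total=33.00, C_total=7.00, V=4.71; Q2=18.86, Q5=14.14; dissipated=10.006
Op 2: CLOSE 1-2: Q_total=22.86, C_total=7.00, V=3.27; Q1=9.80, Q2=13.06; dissipated=9.798
Total dissipated: 19.804 μJ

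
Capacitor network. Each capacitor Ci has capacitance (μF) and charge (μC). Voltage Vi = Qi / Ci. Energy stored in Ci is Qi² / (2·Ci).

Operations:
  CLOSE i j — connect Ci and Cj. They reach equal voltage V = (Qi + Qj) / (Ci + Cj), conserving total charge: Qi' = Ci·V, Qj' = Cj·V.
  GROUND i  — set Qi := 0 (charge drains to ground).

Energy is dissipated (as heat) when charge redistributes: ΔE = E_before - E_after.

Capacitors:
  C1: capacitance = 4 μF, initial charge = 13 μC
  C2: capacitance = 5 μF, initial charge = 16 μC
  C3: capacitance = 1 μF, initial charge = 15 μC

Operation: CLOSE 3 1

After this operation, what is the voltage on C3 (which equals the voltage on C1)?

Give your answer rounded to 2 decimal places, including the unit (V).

Initial: C1(4μF, Q=13μC, V=3.25V), C2(5μF, Q=16μC, V=3.20V), C3(1μF, Q=15μC, V=15.00V)
Op 1: CLOSE 3-1: Q_total=28.00, C_total=5.00, V=5.60; Q3=5.60, Q1=22.40; dissipated=55.225

Answer: 5.60 V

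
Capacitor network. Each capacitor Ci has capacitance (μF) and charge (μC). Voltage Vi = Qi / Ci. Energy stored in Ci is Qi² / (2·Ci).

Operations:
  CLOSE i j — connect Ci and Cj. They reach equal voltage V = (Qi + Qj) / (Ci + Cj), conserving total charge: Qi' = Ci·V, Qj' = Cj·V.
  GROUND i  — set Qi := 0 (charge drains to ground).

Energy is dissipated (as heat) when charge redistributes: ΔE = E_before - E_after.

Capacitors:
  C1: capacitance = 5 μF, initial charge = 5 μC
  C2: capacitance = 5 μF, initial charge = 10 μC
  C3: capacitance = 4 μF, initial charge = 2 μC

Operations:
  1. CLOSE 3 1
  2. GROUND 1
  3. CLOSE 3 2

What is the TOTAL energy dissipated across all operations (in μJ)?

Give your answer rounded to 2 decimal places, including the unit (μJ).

Initial: C1(5μF, Q=5μC, V=1.00V), C2(5μF, Q=10μC, V=2.00V), C3(4μF, Q=2μC, V=0.50V)
Op 1: CLOSE 3-1: Q_total=7.00, C_total=9.00, V=0.78; Q3=3.11, Q1=3.89; dissipated=0.278
Op 2: GROUND 1: Q1=0; energy lost=1.512
Op 3: CLOSE 3-2: Q_total=13.11, C_total=9.00, V=1.46; Q3=5.83, Q2=7.28; dissipated=1.660
Total dissipated: 3.450 μJ

Answer: 3.45 μJ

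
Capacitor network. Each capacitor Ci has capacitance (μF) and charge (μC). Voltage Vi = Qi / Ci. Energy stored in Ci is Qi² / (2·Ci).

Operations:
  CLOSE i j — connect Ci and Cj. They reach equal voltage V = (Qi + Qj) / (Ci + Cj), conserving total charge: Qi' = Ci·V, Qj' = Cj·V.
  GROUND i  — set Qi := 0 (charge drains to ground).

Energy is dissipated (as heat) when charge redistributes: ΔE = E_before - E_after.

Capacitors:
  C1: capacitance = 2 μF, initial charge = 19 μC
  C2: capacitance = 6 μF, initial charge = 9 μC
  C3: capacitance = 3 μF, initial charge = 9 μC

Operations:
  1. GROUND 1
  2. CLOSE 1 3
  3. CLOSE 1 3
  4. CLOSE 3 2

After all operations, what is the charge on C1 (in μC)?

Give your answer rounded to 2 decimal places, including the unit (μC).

Initial: C1(2μF, Q=19μC, V=9.50V), C2(6μF, Q=9μC, V=1.50V), C3(3μF, Q=9μC, V=3.00V)
Op 1: GROUND 1: Q1=0; energy lost=90.250
Op 2: CLOSE 1-3: Q_total=9.00, C_total=5.00, V=1.80; Q1=3.60, Q3=5.40; dissipated=5.400
Op 3: CLOSE 1-3: Q_total=9.00, C_total=5.00, V=1.80; Q1=3.60, Q3=5.40; dissipated=0.000
Op 4: CLOSE 3-2: Q_total=14.40, C_total=9.00, V=1.60; Q3=4.80, Q2=9.60; dissipated=0.090
Final charges: Q1=3.60, Q2=9.60, Q3=4.80

Answer: 3.60 μC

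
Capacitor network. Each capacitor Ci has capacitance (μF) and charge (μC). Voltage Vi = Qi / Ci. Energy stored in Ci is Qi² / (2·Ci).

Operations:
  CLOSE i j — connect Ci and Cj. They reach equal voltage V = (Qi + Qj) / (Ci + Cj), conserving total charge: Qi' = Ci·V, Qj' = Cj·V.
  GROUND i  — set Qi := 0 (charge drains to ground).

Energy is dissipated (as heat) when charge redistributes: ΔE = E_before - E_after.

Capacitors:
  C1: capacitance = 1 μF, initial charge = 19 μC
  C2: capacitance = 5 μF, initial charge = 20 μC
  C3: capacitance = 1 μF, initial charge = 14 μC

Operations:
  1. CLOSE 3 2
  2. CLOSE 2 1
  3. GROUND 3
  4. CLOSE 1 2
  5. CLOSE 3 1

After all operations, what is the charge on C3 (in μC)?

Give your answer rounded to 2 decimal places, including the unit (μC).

Answer: 3.94 μC

Derivation:
Initial: C1(1μF, Q=19μC, V=19.00V), C2(5μF, Q=20μC, V=4.00V), C3(1μF, Q=14μC, V=14.00V)
Op 1: CLOSE 3-2: Q_total=34.00, C_total=6.00, V=5.67; Q3=5.67, Q2=28.33; dissipated=41.667
Op 2: CLOSE 2-1: Q_total=47.33, C_total=6.00, V=7.89; Q2=39.44, Q1=7.89; dissipated=74.074
Op 3: GROUND 3: Q3=0; energy lost=16.056
Op 4: CLOSE 1-2: Q_total=47.33, C_total=6.00, V=7.89; Q1=7.89, Q2=39.44; dissipated=0.000
Op 5: CLOSE 3-1: Q_total=7.89, C_total=2.00, V=3.94; Q3=3.94, Q1=3.94; dissipated=15.559
Final charges: Q1=3.94, Q2=39.44, Q3=3.94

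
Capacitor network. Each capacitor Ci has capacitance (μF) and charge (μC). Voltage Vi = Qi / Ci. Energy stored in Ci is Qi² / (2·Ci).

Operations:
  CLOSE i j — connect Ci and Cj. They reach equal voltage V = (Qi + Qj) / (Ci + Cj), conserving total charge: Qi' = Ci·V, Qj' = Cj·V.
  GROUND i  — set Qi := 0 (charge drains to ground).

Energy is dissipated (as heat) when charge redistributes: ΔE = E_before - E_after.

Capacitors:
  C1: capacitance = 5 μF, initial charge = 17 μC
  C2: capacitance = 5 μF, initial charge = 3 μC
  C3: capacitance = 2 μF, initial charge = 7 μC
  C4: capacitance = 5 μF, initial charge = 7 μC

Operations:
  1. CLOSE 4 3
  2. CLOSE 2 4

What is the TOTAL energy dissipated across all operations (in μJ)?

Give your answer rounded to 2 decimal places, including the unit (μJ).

Answer: 5.60 μJ

Derivation:
Initial: C1(5μF, Q=17μC, V=3.40V), C2(5μF, Q=3μC, V=0.60V), C3(2μF, Q=7μC, V=3.50V), C4(5μF, Q=7μC, V=1.40V)
Op 1: CLOSE 4-3: Q_total=14.00, C_total=7.00, V=2.00; Q4=10.00, Q3=4.00; dissipated=3.150
Op 2: CLOSE 2-4: Q_total=13.00, C_total=10.00, V=1.30; Q2=6.50, Q4=6.50; dissipated=2.450
Total dissipated: 5.600 μJ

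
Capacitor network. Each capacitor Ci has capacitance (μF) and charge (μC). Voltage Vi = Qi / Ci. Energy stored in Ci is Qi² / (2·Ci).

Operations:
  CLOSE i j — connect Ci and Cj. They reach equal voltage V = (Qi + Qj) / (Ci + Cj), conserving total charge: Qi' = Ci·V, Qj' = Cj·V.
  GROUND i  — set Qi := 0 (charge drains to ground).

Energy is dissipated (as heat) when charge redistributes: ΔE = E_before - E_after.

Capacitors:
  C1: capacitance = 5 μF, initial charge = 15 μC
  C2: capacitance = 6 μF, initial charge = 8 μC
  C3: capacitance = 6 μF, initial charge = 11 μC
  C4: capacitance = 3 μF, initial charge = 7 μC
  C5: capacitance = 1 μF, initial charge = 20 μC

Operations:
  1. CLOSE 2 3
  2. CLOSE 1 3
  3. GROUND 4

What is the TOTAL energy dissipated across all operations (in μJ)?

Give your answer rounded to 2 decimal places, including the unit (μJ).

Answer: 11.28 μJ

Derivation:
Initial: C1(5μF, Q=15μC, V=3.00V), C2(6μF, Q=8μC, V=1.33V), C3(6μF, Q=11μC, V=1.83V), C4(3μF, Q=7μC, V=2.33V), C5(1μF, Q=20μC, V=20.00V)
Op 1: CLOSE 2-3: Q_total=19.00, C_total=12.00, V=1.58; Q2=9.50, Q3=9.50; dissipated=0.375
Op 2: CLOSE 1-3: Q_total=24.50, C_total=11.00, V=2.23; Q1=11.14, Q3=13.36; dissipated=2.737
Op 3: GROUND 4: Q4=0; energy lost=8.167
Total dissipated: 11.278 μJ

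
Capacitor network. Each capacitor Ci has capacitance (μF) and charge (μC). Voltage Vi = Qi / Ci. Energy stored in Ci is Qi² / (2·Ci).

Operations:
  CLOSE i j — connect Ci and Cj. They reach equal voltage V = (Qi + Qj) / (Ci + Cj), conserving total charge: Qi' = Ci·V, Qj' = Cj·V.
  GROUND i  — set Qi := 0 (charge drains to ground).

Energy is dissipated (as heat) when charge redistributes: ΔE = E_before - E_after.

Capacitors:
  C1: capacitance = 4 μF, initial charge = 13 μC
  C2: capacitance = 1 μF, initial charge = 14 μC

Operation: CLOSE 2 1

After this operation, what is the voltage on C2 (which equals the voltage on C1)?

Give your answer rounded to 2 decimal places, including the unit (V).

Answer: 5.40 V

Derivation:
Initial: C1(4μF, Q=13μC, V=3.25V), C2(1μF, Q=14μC, V=14.00V)
Op 1: CLOSE 2-1: Q_total=27.00, C_total=5.00, V=5.40; Q2=5.40, Q1=21.60; dissipated=46.225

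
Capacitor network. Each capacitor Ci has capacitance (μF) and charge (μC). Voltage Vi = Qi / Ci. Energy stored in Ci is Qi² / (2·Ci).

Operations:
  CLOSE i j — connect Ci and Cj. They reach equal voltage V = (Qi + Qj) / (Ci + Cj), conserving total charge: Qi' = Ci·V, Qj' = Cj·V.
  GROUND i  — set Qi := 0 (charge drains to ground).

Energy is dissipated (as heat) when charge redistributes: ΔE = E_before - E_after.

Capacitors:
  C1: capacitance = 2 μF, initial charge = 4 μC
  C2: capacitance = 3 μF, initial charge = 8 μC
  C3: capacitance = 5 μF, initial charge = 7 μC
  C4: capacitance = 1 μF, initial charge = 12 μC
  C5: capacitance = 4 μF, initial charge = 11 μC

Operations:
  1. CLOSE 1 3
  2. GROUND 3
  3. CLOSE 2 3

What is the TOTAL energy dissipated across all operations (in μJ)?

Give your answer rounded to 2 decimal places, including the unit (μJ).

Answer: 13.10 μJ

Derivation:
Initial: C1(2μF, Q=4μC, V=2.00V), C2(3μF, Q=8μC, V=2.67V), C3(5μF, Q=7μC, V=1.40V), C4(1μF, Q=12μC, V=12.00V), C5(4μF, Q=11μC, V=2.75V)
Op 1: CLOSE 1-3: Q_total=11.00, C_total=7.00, V=1.57; Q1=3.14, Q3=7.86; dissipated=0.257
Op 2: GROUND 3: Q3=0; energy lost=6.173
Op 3: CLOSE 2-3: Q_total=8.00, C_total=8.00, V=1.00; Q2=3.00, Q3=5.00; dissipated=6.667
Total dissipated: 13.097 μJ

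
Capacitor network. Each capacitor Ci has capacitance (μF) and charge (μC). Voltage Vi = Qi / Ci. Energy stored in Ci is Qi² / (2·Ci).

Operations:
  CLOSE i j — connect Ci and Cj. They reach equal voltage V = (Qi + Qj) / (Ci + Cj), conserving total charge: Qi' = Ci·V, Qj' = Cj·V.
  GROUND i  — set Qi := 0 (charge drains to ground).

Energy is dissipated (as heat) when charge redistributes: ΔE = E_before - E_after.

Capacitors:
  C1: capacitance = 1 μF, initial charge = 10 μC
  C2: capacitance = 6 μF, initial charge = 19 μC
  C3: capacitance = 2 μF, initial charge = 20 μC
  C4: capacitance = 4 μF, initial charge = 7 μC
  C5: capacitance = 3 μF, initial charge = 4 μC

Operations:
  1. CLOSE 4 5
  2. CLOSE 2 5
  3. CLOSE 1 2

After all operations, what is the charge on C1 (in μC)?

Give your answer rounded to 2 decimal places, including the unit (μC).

Answer: 3.69 μC

Derivation:
Initial: C1(1μF, Q=10μC, V=10.00V), C2(6μF, Q=19μC, V=3.17V), C3(2μF, Q=20μC, V=10.00V), C4(4μF, Q=7μC, V=1.75V), C5(3μF, Q=4μC, V=1.33V)
Op 1: CLOSE 4-5: Q_total=11.00, C_total=7.00, V=1.57; Q4=6.29, Q5=4.71; dissipated=0.149
Op 2: CLOSE 2-5: Q_total=23.71, C_total=9.00, V=2.63; Q2=15.81, Q5=7.90; dissipated=2.545
Op 3: CLOSE 1-2: Q_total=25.81, C_total=7.00, V=3.69; Q1=3.69, Q2=22.12; dissipated=23.248
Final charges: Q1=3.69, Q2=22.12, Q3=20.00, Q4=6.29, Q5=7.90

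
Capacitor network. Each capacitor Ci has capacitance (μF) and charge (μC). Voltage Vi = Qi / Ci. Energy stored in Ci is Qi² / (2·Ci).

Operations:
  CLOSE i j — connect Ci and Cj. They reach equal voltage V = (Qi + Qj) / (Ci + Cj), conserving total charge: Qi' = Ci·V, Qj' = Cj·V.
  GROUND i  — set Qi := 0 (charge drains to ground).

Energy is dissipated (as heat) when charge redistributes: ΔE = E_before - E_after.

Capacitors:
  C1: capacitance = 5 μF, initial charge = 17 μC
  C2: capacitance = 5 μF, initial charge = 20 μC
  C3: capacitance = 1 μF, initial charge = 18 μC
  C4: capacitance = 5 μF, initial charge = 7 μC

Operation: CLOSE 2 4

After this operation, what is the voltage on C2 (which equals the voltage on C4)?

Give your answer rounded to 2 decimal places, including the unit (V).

Answer: 2.70 V

Derivation:
Initial: C1(5μF, Q=17μC, V=3.40V), C2(5μF, Q=20μC, V=4.00V), C3(1μF, Q=18μC, V=18.00V), C4(5μF, Q=7μC, V=1.40V)
Op 1: CLOSE 2-4: Q_total=27.00, C_total=10.00, V=2.70; Q2=13.50, Q4=13.50; dissipated=8.450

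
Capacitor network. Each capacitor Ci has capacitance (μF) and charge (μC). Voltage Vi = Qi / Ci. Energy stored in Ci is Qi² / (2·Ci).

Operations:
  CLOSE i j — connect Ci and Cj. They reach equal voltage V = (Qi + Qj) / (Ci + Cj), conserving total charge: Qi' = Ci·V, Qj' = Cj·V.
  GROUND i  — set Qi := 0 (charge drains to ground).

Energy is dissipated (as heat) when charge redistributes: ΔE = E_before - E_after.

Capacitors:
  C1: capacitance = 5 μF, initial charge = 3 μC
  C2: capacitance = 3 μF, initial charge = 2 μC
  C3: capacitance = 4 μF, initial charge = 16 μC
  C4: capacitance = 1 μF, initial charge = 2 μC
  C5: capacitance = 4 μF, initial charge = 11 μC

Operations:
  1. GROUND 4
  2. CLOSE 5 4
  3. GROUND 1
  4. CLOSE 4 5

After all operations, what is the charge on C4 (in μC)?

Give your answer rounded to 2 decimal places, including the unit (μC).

Initial: C1(5μF, Q=3μC, V=0.60V), C2(3μF, Q=2μC, V=0.67V), C3(4μF, Q=16μC, V=4.00V), C4(1μF, Q=2μC, V=2.00V), C5(4μF, Q=11μC, V=2.75V)
Op 1: GROUND 4: Q4=0; energy lost=2.000
Op 2: CLOSE 5-4: Q_total=11.00, C_total=5.00, V=2.20; Q5=8.80, Q4=2.20; dissipated=3.025
Op 3: GROUND 1: Q1=0; energy lost=0.900
Op 4: CLOSE 4-5: Q_total=11.00, C_total=5.00, V=2.20; Q4=2.20, Q5=8.80; dissipated=0.000
Final charges: Q1=0.00, Q2=2.00, Q3=16.00, Q4=2.20, Q5=8.80

Answer: 2.20 μC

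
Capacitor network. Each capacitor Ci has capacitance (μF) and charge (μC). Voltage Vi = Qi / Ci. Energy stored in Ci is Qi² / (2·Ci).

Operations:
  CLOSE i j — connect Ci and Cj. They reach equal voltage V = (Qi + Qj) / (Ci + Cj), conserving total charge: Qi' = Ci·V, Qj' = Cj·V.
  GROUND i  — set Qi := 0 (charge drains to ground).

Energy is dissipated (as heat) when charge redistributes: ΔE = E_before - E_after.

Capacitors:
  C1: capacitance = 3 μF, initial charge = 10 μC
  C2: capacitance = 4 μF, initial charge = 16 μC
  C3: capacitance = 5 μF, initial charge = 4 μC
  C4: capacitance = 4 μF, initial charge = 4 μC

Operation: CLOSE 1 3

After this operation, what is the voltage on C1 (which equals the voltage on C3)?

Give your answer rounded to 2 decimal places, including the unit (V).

Initial: C1(3μF, Q=10μC, V=3.33V), C2(4μF, Q=16μC, V=4.00V), C3(5μF, Q=4μC, V=0.80V), C4(4μF, Q=4μC, V=1.00V)
Op 1: CLOSE 1-3: Q_total=14.00, C_total=8.00, V=1.75; Q1=5.25, Q3=8.75; dissipated=6.017

Answer: 1.75 V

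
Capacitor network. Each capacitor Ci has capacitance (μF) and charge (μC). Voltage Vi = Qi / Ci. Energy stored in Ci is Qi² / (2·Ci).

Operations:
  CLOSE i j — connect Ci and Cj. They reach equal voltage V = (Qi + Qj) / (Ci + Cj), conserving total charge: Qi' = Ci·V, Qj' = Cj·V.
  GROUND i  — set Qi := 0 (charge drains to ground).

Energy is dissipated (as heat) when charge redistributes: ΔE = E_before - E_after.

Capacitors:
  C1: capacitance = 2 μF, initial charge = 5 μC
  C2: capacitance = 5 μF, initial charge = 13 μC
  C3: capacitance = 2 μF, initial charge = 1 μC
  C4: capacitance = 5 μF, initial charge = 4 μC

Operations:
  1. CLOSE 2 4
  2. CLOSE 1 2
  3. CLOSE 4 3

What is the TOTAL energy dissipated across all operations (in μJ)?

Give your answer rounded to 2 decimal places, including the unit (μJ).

Initial: C1(2μF, Q=5μC, V=2.50V), C2(5μF, Q=13μC, V=2.60V), C3(2μF, Q=1μC, V=0.50V), C4(5μF, Q=4μC, V=0.80V)
Op 1: CLOSE 2-4: Q_total=17.00, C_total=10.00, V=1.70; Q2=8.50, Q4=8.50; dissipated=4.050
Op 2: CLOSE 1-2: Q_total=13.50, C_total=7.00, V=1.93; Q1=3.86, Q2=9.64; dissipated=0.457
Op 3: CLOSE 4-3: Q_total=9.50, C_total=7.00, V=1.36; Q4=6.79, Q3=2.71; dissipated=1.029
Total dissipated: 5.536 μJ

Answer: 5.54 μJ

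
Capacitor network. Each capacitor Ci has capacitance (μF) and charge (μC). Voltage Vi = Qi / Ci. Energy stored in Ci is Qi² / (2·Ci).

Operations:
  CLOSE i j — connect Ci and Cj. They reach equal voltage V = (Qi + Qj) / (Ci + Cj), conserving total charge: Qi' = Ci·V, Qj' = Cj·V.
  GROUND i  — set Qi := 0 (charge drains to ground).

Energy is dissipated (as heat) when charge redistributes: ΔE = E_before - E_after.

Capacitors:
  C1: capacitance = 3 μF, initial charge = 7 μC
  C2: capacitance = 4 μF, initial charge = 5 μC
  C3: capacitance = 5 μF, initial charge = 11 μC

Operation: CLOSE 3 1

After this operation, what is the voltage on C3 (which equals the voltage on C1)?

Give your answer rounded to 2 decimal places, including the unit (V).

Initial: C1(3μF, Q=7μC, V=2.33V), C2(4μF, Q=5μC, V=1.25V), C3(5μF, Q=11μC, V=2.20V)
Op 1: CLOSE 3-1: Q_total=18.00, C_total=8.00, V=2.25; Q3=11.25, Q1=6.75; dissipated=0.017

Answer: 2.25 V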